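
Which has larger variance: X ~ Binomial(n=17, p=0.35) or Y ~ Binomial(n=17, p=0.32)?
X has larger variance (3.8675 > 3.6992)

Compute the variance for each distribution:

X ~ Binomial(n=17, p=0.35):
Var(X) = 3.8675

Y ~ Binomial(n=17, p=0.32):
Var(Y) = 3.6992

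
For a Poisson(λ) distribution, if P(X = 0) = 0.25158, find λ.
λ = 1.3800

For a Poisson(λ) distribution, the PMF at 0 is:
P(X = 0) = λ^0 e^(-λ) / 0! = e^(-λ)

Given P(X = 0) = 0.25158:
e^(-λ) = 0.25158
-λ = ln(0.25158)
λ = -ln(0.25158) = 1.3800

Verification: e^(-1.3800) = 0.25158 ✓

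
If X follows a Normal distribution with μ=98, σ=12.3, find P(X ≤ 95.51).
0.419787

We have X ~ Normal(μ=98, σ=12.3).

The CDF gives us P(X ≤ k).

Using the CDF:
P(X ≤ 95.51) = 0.419787

This means there's approximately a 42.0% chance that X is at most 95.51.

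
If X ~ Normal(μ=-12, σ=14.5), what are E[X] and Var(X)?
E[X] = -12.0000, Var(X) = 210.2500

We have X ~ Normal(μ=-12, σ=14.5).

For a Normal distribution with μ=-12, σ=14.5:

Expected value:
E[X] = -12.0000

Variance:
Var(X) = 210.2500

Standard deviation:
σ = √Var(X) = 14.5000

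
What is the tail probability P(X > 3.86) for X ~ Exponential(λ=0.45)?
0.176048

We have X ~ Exponential(λ=0.45).

P(X > 3.86) = 1 - P(X ≤ 3.86)
                = 1 - F(3.86)
                = 1 - 0.823952
                = 0.176048

So there's approximately a 17.6% chance that X exceeds 3.86.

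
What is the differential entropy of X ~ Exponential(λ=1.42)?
0.6493 nats

We have X ~ Exponential(λ=1.42).

The differential entropy measures the uncertainty or information content of the distribution.

For an Exponential distribution with λ=1.42:
h(X) = 0.6493 nats

(In bits, this would be 0.9368 bits.)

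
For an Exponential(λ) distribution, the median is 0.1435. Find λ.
λ = 4.8303

For X ~ Exponential(λ), the CDF is F(x) = 1 - e^(-λx).
The median m satisfies F(m) = 0.5:
1 - e^(-λm) = 0.5
e^(-λm) = 0.5
λm = ln(2)
m = ln(2) / λ

Given m = 0.1435:
λ = ln(2) / 0.1435 = 0.693147 / 0.1435 = 4.8303

Verification: ln(2) / 4.8303 = 0.1435 ✓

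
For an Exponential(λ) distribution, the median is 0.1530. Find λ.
λ = 4.5304

For X ~ Exponential(λ), the CDF is F(x) = 1 - e^(-λx).
The median m satisfies F(m) = 0.5:
1 - e^(-λm) = 0.5
e^(-λm) = 0.5
λm = ln(2)
m = ln(2) / λ

Given m = 0.1530:
λ = ln(2) / 0.1530 = 0.693147 / 0.1530 = 4.5304

Verification: ln(2) / 4.5304 = 0.1530 ✓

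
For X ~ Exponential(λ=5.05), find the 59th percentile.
0.1766

We have X ~ Exponential(λ=5.05).

We want to find x such that P(X ≤ x) = 0.59.

This is the 59th percentile, which means 59% of values fall below this point.

Using the inverse CDF (quantile function):
x = F⁻¹(0.59) = 0.1766

Verification: P(X ≤ 0.1766) = 0.59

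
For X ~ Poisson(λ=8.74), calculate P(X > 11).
0.172519

We have X ~ Poisson(λ=8.74).

P(X > 11) = 1 - P(X ≤ 11)
                = 1 - F(11)
                = 1 - 0.827481
                = 0.172519

So there's approximately a 17.3% chance that X exceeds 11.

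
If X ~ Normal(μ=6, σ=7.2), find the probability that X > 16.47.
0.072950

We have X ~ Normal(μ=6, σ=7.2).

P(X > 16.47) = 1 - P(X ≤ 16.47)
                = 1 - F(16.47)
                = 1 - 0.927050
                = 0.072950

So there's approximately a 7.3% chance that X exceeds 16.47.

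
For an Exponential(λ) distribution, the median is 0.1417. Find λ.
λ = 4.8917

For X ~ Exponential(λ), the CDF is F(x) = 1 - e^(-λx).
The median m satisfies F(m) = 0.5:
1 - e^(-λm) = 0.5
e^(-λm) = 0.5
λm = ln(2)
m = ln(2) / λ

Given m = 0.1417:
λ = ln(2) / 0.1417 = 0.693147 / 0.1417 = 4.8917

Verification: ln(2) / 4.8917 = 0.1417 ✓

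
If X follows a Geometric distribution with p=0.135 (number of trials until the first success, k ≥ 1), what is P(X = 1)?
0.135000

We have X ~ Geometric(p=0.135) (number of trials until the first success, k ≥ 1).

For a Geometric distribution, the PMF gives us the probability of each outcome.

Using the PMF formula:
P(X = 1) = 0.135000

Rounded to 4 decimal places: 0.1350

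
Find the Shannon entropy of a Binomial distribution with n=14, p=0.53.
2.0429 nats

We have X ~ Binomial(n=14, p=0.53).

The Shannon entropy measures the uncertainty or information content of the distribution.

For a Binomial distribution with n=14, p=0.53:
H(X) = 2.0429 nats

(In bits, this would be 2.9473 bits.)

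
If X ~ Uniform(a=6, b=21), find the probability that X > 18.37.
0.175333

We have X ~ Uniform(a=6, b=21).

P(X > 18.37) = 1 - P(X ≤ 18.37)
                = 1 - F(18.37)
                = 1 - 0.824667
                = 0.175333

So there's approximately a 17.5% chance that X exceeds 18.37.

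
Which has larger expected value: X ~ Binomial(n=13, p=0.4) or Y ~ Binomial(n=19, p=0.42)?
Y has larger mean (7.9800 > 5.2000)

Compute the expected value for each distribution:

X ~ Binomial(n=13, p=0.4):
E[X] = 5.2000

Y ~ Binomial(n=19, p=0.42):
E[Y] = 7.9800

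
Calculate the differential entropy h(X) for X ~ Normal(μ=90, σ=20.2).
4.4246 nats

We have X ~ Normal(μ=90, σ=20.2).

The differential entropy measures the uncertainty or information content of the distribution.

For a Normal distribution with μ=90, σ=20.2:
h(X) = 4.4246 nats

(In bits, this would be 6.3834 bits.)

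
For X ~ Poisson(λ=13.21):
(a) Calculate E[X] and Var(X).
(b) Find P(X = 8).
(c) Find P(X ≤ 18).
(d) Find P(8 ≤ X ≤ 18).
(a) E[X] = 13.2100, Var(X) = 13.2100
(b) P(X = 8) = 0.042138
(c) P(X ≤ 18) = 0.921490
(d) P(8 ≤ X ≤ 18) = 0.873093

We have X ~ Poisson(λ=13.21).

(a) Moments:
E[X] = 13.2100
Var(X) = 13.2100
σ = √Var(X) = 3.6346

(b) Point probability using PMF:
P(X = 8) = 0.042138

(c) Cumulative probability using CDF:
P(X ≤ 18) = F(18) = 0.921490

(d) Range probability:
P(8 ≤ X ≤ 18) = P(X ≤ 18) - P(X ≤ 7)
                   = F(18) - F(7)
                   = 0.921490 - 0.048398
                   = 0.873093

This means approximately 87.3% of outcomes fall in the interval [8, 18].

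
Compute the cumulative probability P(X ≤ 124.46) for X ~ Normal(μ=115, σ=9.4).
0.842884

We have X ~ Normal(μ=115, σ=9.4).

The CDF gives us P(X ≤ k).

Using the CDF:
P(X ≤ 124.46) = 0.842884

This means there's approximately a 84.3% chance that X is at most 124.46.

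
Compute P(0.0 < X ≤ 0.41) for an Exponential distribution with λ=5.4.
0.890737

We have X ~ Exponential(λ=5.4).

To find P(0.0 < X ≤ 0.41), we use:
P(0.0 < X ≤ 0.41) = P(X ≤ 0.41) - P(X ≤ 0.0)
                 = F(0.41) - F(0.0)
                 = 0.890737 - 0.000000
                 = 0.890737

So there's approximately a 89.1% chance that X falls in this range.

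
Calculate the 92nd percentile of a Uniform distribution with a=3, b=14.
13.1200

We have X ~ Uniform(a=3, b=14).

We want to find x such that P(X ≤ x) = 0.92.

This is the 92nd percentile, which means 92% of values fall below this point.

Using the inverse CDF (quantile function):
x = F⁻¹(0.92) = 13.1200

Verification: P(X ≤ 13.1200) = 0.92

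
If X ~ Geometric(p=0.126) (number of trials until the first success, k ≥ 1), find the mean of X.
7.9365

We have X ~ Geometric(p=0.126) (number of trials until the first success, k ≥ 1).

For a Geometric distribution with p=0.126 (number of trials until the first success, k ≥ 1):
E[X] = 7.9365

This is the expected (average) value of X.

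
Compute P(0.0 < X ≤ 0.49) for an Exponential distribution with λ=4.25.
0.875382

We have X ~ Exponential(λ=4.25).

To find P(0.0 < X ≤ 0.49), we use:
P(0.0 < X ≤ 0.49) = P(X ≤ 0.49) - P(X ≤ 0.0)
                 = F(0.49) - F(0.0)
                 = 0.875382 - 0.000000
                 = 0.875382

So there's approximately a 87.5% chance that X falls in this range.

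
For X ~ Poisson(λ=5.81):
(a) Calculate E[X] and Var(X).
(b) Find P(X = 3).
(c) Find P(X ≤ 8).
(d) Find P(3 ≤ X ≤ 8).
(a) E[X] = 5.8100, Var(X) = 5.8100
(b) P(X = 3) = 0.097977
(c) P(X ≤ 8) = 0.866223
(d) P(3 ≤ X ≤ 8) = 0.795219

We have X ~ Poisson(λ=5.81).

(a) Moments:
E[X] = 5.8100
Var(X) = 5.8100
σ = √Var(X) = 2.4104

(b) Point probability using PMF:
P(X = 3) = 0.097977

(c) Cumulative probability using CDF:
P(X ≤ 8) = F(8) = 0.866223

(d) Range probability:
P(3 ≤ X ≤ 8) = P(X ≤ 8) - P(X ≤ 2)
                   = F(8) - F(2)
                   = 0.866223 - 0.071003
                   = 0.795219

This means approximately 79.5% of outcomes fall in the interval [3, 8].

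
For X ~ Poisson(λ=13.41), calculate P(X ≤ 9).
0.140405

We have X ~ Poisson(λ=13.41).

The CDF gives us P(X ≤ k).

Using the CDF:
P(X ≤ 9) = 0.140405

This means there's approximately a 14.0% chance that X is at most 9.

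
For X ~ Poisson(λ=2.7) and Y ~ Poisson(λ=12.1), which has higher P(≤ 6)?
X has higher probability (P(X ≤ 6) = 0.9794 > P(Y ≤ 6) = 0.0433)

Compute P(≤ 6) for each distribution:

X ~ Poisson(λ=2.7):
P(X ≤ 6) = 0.9794

Y ~ Poisson(λ=12.1):
P(Y ≤ 6) = 0.0433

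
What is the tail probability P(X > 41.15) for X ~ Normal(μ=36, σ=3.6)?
0.076279

We have X ~ Normal(μ=36, σ=3.6).

P(X > 41.15) = 1 - P(X ≤ 41.15)
                = 1 - F(41.15)
                = 1 - 0.923721
                = 0.076279

So there's approximately a 7.6% chance that X exceeds 41.15.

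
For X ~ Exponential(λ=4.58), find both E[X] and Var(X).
E[X] = 0.2183, Var(X) = 0.0477

We have X ~ Exponential(λ=4.58).

For an Exponential distribution with λ=4.58:

Expected value:
E[X] = 0.2183

Variance:
Var(X) = 0.0477

Standard deviation:
σ = √Var(X) = 0.2183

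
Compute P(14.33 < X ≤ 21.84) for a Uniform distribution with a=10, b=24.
0.536429

We have X ~ Uniform(a=10, b=24).

To find P(14.33 < X ≤ 21.84), we use:
P(14.33 < X ≤ 21.84) = P(X ≤ 21.84) - P(X ≤ 14.33)
                 = F(21.84) - F(14.33)
                 = 0.845714 - 0.309286
                 = 0.536429

So there's approximately a 53.6% chance that X falls in this range.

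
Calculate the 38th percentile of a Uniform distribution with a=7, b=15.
10.0400

We have X ~ Uniform(a=7, b=15).

We want to find x such that P(X ≤ x) = 0.38.

This is the 38th percentile, which means 38% of values fall below this point.

Using the inverse CDF (quantile function):
x = F⁻¹(0.38) = 10.0400

Verification: P(X ≤ 10.0400) = 0.38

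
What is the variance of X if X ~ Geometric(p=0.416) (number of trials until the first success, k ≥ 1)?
3.3746

We have X ~ Geometric(p=0.416) (number of trials until the first success, k ≥ 1).

For a Geometric distribution with p=0.416 (number of trials until the first success, k ≥ 1):
Var(X) = 3.3746

The variance measures the spread of the distribution around the mean.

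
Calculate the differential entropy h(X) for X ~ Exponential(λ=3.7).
-0.3083 nats

We have X ~ Exponential(λ=3.7).

The differential entropy measures the uncertainty or information content of the distribution.

For an Exponential distribution with λ=3.7:
h(X) = -0.3083 nats

(In bits, this would be -0.4448 bits.)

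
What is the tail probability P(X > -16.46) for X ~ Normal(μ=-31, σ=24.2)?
0.273978

We have X ~ Normal(μ=-31, σ=24.2).

P(X > -16.46) = 1 - P(X ≤ -16.46)
                = 1 - F(-16.46)
                = 1 - 0.726022
                = 0.273978

So there's approximately a 27.4% chance that X exceeds -16.46.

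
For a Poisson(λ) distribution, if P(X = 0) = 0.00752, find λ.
λ = 4.8902

For a Poisson(λ) distribution, the PMF at 0 is:
P(X = 0) = λ^0 e^(-λ) / 0! = e^(-λ)

Given P(X = 0) = 0.00752:
e^(-λ) = 0.00752
-λ = ln(0.00752)
λ = -ln(0.00752) = 4.8902

Verification: e^(-4.8902) = 0.00752 ✓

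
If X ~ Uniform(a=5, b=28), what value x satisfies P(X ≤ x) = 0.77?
22.7100

We have X ~ Uniform(a=5, b=28).

We want to find x such that P(X ≤ x) = 0.77.

This is the 77th percentile, which means 77% of values fall below this point.

Using the inverse CDF (quantile function):
x = F⁻¹(0.77) = 22.7100

Verification: P(X ≤ 22.7100) = 0.77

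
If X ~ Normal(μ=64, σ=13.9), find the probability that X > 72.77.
0.264041

We have X ~ Normal(μ=64, σ=13.9).

P(X > 72.77) = 1 - P(X ≤ 72.77)
                = 1 - F(72.77)
                = 1 - 0.735959
                = 0.264041

So there's approximately a 26.4% chance that X exceeds 72.77.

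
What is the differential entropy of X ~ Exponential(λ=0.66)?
1.4155 nats

We have X ~ Exponential(λ=0.66).

The differential entropy measures the uncertainty or information content of the distribution.

For an Exponential distribution with λ=0.66:
h(X) = 1.4155 nats

(In bits, this would be 2.0422 bits.)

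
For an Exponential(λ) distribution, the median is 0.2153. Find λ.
λ = 3.2194

For X ~ Exponential(λ), the CDF is F(x) = 1 - e^(-λx).
The median m satisfies F(m) = 0.5:
1 - e^(-λm) = 0.5
e^(-λm) = 0.5
λm = ln(2)
m = ln(2) / λ

Given m = 0.2153:
λ = ln(2) / 0.2153 = 0.693147 / 0.2153 = 3.2194

Verification: ln(2) / 3.2194 = 0.2153 ✓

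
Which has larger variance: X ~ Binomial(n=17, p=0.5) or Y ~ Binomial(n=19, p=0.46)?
Y has larger variance (4.7196 > 4.2500)

Compute the variance for each distribution:

X ~ Binomial(n=17, p=0.5):
Var(X) = 4.2500

Y ~ Binomial(n=19, p=0.46):
Var(Y) = 4.7196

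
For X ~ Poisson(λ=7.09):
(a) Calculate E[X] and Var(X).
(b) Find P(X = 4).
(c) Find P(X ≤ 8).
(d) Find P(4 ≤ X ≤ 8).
(a) E[X] = 7.0900, Var(X) = 7.0900
(b) P(X = 4) = 0.087746
(c) P(X ≤ 8) = 0.717284
(d) P(4 ≤ X ≤ 8) = 0.640091

We have X ~ Poisson(λ=7.09).

(a) Moments:
E[X] = 7.0900
Var(X) = 7.0900
σ = √Var(X) = 2.6627

(b) Point probability using PMF:
P(X = 4) = 0.087746

(c) Cumulative probability using CDF:
P(X ≤ 8) = F(8) = 0.717284

(d) Range probability:
P(4 ≤ X ≤ 8) = P(X ≤ 8) - P(X ≤ 3)
                   = F(8) - F(3)
                   = 0.717284 - 0.077193
                   = 0.640091

This means approximately 64.0% of outcomes fall in the interval [4, 8].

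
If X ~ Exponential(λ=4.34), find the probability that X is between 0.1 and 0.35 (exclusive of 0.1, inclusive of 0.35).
0.428982

We have X ~ Exponential(λ=4.34).

To find P(0.1 < X ≤ 0.35), we use:
P(0.1 < X ≤ 0.35) = P(X ≤ 0.35) - P(X ≤ 0.1)
                 = F(0.35) - F(0.1)
                 = 0.781069 - 0.352088
                 = 0.428982

So there's approximately a 42.9% chance that X falls in this range.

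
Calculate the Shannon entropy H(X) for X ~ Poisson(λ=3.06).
1.9423 nats

We have X ~ Poisson(λ=3.06).

The Shannon entropy measures the uncertainty or information content of the distribution.

For a Poisson distribution with λ=3.06:
H(X) = 1.9423 nats

(In bits, this would be 2.8021 bits.)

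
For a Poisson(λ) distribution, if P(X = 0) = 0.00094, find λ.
λ = 6.9696

For a Poisson(λ) distribution, the PMF at 0 is:
P(X = 0) = λ^0 e^(-λ) / 0! = e^(-λ)

Given P(X = 0) = 0.00094:
e^(-λ) = 0.00094
-λ = ln(0.00094)
λ = -ln(0.00094) = 6.9696

Verification: e^(-6.9696) = 0.00094 ✓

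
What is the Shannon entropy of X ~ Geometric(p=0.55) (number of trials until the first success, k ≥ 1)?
1.2512 nats

We have X ~ Geometric(p=0.55) (number of trials until the first success, k ≥ 1).

The Shannon entropy measures the uncertainty or information content of the distribution.

For a Geometric distribution with p=0.55 (number of trials until the first success, k ≥ 1):
H(X) = 1.2512 nats

(In bits, this would be 1.8050 bits.)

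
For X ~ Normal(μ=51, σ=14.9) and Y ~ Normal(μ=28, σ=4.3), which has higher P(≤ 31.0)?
Y has higher probability (P(Y ≤ 31.0) = 0.7573 > P(X ≤ 31.0) = 0.0898)

Compute P(≤ 31.0) for each distribution:

X ~ Normal(μ=51, σ=14.9):
P(X ≤ 31.0) = 0.0898

Y ~ Normal(μ=28, σ=4.3):
P(Y ≤ 31.0) = 0.7573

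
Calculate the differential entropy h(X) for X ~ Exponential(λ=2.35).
0.1456 nats

We have X ~ Exponential(λ=2.35).

The differential entropy measures the uncertainty or information content of the distribution.

For an Exponential distribution with λ=2.35:
h(X) = 0.1456 nats

(In bits, this would be 0.2100 bits.)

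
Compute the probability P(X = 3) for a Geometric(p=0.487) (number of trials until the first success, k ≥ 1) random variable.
0.128163

We have X ~ Geometric(p=0.487) (number of trials until the first success, k ≥ 1).

For a Geometric distribution, the PMF gives us the probability of each outcome.

Using the PMF formula:
P(X = 3) = 0.128163

Rounded to 4 decimal places: 0.1282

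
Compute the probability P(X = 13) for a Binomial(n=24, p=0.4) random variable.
0.060773

We have X ~ Binomial(n=24, p=0.4).

For a Binomial distribution, the PMF gives us the probability of each outcome.

Using the PMF formula:
P(X = 13) = 0.060773

Rounded to 4 decimal places: 0.0608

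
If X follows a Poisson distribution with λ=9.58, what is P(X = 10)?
0.123980

We have X ~ Poisson(λ=9.58).

For a Poisson distribution, the PMF gives us the probability of each outcome.

Using the PMF formula:
P(X = 10) = 0.123980

Rounded to 4 decimal places: 0.1240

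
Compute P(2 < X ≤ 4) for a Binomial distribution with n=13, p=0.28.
0.463576

We have X ~ Binomial(n=13, p=0.28).

To find P(2 < X ≤ 4), we use:
P(2 < X ≤ 4) = P(X ≤ 4) - P(X ≤ 2)
                 = F(4) - F(2)
                 = 0.713039 - 0.249463
                 = 0.463576

So there's approximately a 46.4% chance that X falls in this range.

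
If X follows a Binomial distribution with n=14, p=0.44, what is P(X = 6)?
0.210754

We have X ~ Binomial(n=14, p=0.44).

For a Binomial distribution, the PMF gives us the probability of each outcome.

Using the PMF formula:
P(X = 6) = 0.210754

Rounded to 4 decimal places: 0.2108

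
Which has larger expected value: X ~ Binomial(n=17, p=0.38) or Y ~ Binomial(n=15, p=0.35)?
X has larger mean (6.4600 > 5.2500)

Compute the expected value for each distribution:

X ~ Binomial(n=17, p=0.38):
E[X] = 6.4600

Y ~ Binomial(n=15, p=0.35):
E[Y] = 5.2500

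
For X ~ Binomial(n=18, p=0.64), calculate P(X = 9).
0.088952

We have X ~ Binomial(n=18, p=0.64).

For a Binomial distribution, the PMF gives us the probability of each outcome.

Using the PMF formula:
P(X = 9) = 0.088952

Rounded to 4 decimal places: 0.0890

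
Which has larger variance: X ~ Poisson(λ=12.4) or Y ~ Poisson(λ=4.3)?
X has larger variance (12.4000 > 4.3000)

Compute the variance for each distribution:

X ~ Poisson(λ=12.4):
Var(X) = 12.4000

Y ~ Poisson(λ=4.3):
Var(Y) = 4.3000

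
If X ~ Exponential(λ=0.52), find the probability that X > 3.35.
0.175170

We have X ~ Exponential(λ=0.52).

P(X > 3.35) = 1 - P(X ≤ 3.35)
                = 1 - F(3.35)
                = 1 - 0.824830
                = 0.175170

So there's approximately a 17.5% chance that X exceeds 3.35.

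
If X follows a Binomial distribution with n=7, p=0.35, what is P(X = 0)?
0.049022

We have X ~ Binomial(n=7, p=0.35).

For a Binomial distribution, the PMF gives us the probability of each outcome.

Using the PMF formula:
P(X = 0) = 0.049022

Rounded to 4 decimal places: 0.0490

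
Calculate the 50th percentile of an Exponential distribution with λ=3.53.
0.1964

We have X ~ Exponential(λ=3.53).

We want to find x such that P(X ≤ x) = 0.5.

This is the 50th percentile, which means 50% of values fall below this point.

Using the inverse CDF (quantile function):
x = F⁻¹(0.5) = 0.1964

Verification: P(X ≤ 0.1964) = 0.5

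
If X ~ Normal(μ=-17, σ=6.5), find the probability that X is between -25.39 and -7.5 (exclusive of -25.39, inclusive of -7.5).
0.829674

We have X ~ Normal(μ=-17, σ=6.5).

To find P(-25.39 < X ≤ -7.5), we use:
P(-25.39 < X ≤ -7.5) = P(X ≤ -7.5) - P(X ≤ -25.39)
                 = F(-7.5) - F(-25.39)
                 = 0.928066 - 0.098392
                 = 0.829674

So there's approximately a 83.0% chance that X falls in this range.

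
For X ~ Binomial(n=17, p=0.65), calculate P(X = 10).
0.168455

We have X ~ Binomial(n=17, p=0.65).

For a Binomial distribution, the PMF gives us the probability of each outcome.

Using the PMF formula:
P(X = 10) = 0.168455

Rounded to 4 decimal places: 0.1685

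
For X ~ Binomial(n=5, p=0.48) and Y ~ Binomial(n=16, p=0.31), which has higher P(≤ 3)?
X has higher probability (P(X ≤ 3) = 0.8365 > P(Y ≤ 3) = 0.2196)

Compute P(≤ 3) for each distribution:

X ~ Binomial(n=5, p=0.48):
P(X ≤ 3) = 0.8365

Y ~ Binomial(n=16, p=0.31):
P(Y ≤ 3) = 0.2196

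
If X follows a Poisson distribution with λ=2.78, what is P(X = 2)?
0.239729

We have X ~ Poisson(λ=2.78).

For a Poisson distribution, the PMF gives us the probability of each outcome.

Using the PMF formula:
P(X = 2) = 0.239729

Rounded to 4 decimal places: 0.2397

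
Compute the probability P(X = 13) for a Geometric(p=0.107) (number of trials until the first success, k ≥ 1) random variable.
0.027517

We have X ~ Geometric(p=0.107) (number of trials until the first success, k ≥ 1).

For a Geometric distribution, the PMF gives us the probability of each outcome.

Using the PMF formula:
P(X = 13) = 0.027517

Rounded to 4 decimal places: 0.0275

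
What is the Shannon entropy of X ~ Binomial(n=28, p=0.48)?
2.3910 nats

We have X ~ Binomial(n=28, p=0.48).

The Shannon entropy measures the uncertainty or information content of the distribution.

For a Binomial distribution with n=28, p=0.48:
H(X) = 2.3910 nats

(In bits, this would be 3.4494 bits.)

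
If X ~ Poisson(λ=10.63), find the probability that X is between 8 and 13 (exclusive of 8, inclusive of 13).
0.547844

We have X ~ Poisson(λ=10.63).

To find P(8 < X ≤ 13), we use:
P(8 < X ≤ 13) = P(X ≤ 13) - P(X ≤ 8)
                 = F(13) - F(8)
                 = 0.814343 - 0.266499
                 = 0.547844

So there's approximately a 54.8% chance that X falls in this range.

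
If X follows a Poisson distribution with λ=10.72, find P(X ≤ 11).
0.612652

We have X ~ Poisson(λ=10.72).

The CDF gives us P(X ≤ k).

Using the CDF:
P(X ≤ 11) = 0.612652

This means there's approximately a 61.3% chance that X is at most 11.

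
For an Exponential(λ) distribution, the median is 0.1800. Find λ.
λ = 3.8508

For X ~ Exponential(λ), the CDF is F(x) = 1 - e^(-λx).
The median m satisfies F(m) = 0.5:
1 - e^(-λm) = 0.5
e^(-λm) = 0.5
λm = ln(2)
m = ln(2) / λ

Given m = 0.1800:
λ = ln(2) / 0.1800 = 0.693147 / 0.1800 = 3.8508

Verification: ln(2) / 3.8508 = 0.1800 ✓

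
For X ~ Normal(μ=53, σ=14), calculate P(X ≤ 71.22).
0.903444

We have X ~ Normal(μ=53, σ=14).

The CDF gives us P(X ≤ k).

Using the CDF:
P(X ≤ 71.22) = 0.903444

This means there's approximately a 90.3% chance that X is at most 71.22.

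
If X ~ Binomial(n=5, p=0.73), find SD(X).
0.9927

We have X ~ Binomial(n=5, p=0.73).

For a Binomial distribution with n=5, p=0.73:
σ = √Var(X) = 0.9927

The standard deviation is the square root of the variance.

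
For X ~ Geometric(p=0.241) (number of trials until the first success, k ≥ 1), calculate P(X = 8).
0.034971

We have X ~ Geometric(p=0.241) (number of trials until the first success, k ≥ 1).

For a Geometric distribution, the PMF gives us the probability of each outcome.

Using the PMF formula:
P(X = 8) = 0.034971

Rounded to 4 decimal places: 0.0350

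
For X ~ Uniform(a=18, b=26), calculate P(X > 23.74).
0.282500

We have X ~ Uniform(a=18, b=26).

P(X > 23.74) = 1 - P(X ≤ 23.74)
                = 1 - F(23.74)
                = 1 - 0.717500
                = 0.282500

So there's approximately a 28.3% chance that X exceeds 23.74.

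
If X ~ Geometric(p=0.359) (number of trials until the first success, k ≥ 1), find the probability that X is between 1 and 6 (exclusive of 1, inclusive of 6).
0.571634

We have X ~ Geometric(p=0.359) (number of trials until the first success, k ≥ 1).

To find P(1 < X ≤ 6), we use:
P(1 < X ≤ 6) = P(X ≤ 6) - P(X ≤ 1)
                 = F(6) - F(1)
                 = 0.930634 - 0.359000
                 = 0.571634

So there's approximately a 57.2% chance that X falls in this range.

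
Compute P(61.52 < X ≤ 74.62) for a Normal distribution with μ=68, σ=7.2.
0.637008

We have X ~ Normal(μ=68, σ=7.2).

To find P(61.52 < X ≤ 74.62), we use:
P(61.52 < X ≤ 74.62) = P(X ≤ 74.62) - P(X ≤ 61.52)
                 = F(74.62) - F(61.52)
                 = 0.821068 - 0.184060
                 = 0.637008

So there's approximately a 63.7% chance that X falls in this range.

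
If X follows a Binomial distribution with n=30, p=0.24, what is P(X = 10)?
0.078733

We have X ~ Binomial(n=30, p=0.24).

For a Binomial distribution, the PMF gives us the probability of each outcome.

Using the PMF formula:
P(X = 10) = 0.078733

Rounded to 4 decimal places: 0.0787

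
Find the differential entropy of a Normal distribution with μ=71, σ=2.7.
2.4122 nats

We have X ~ Normal(μ=71, σ=2.7).

The differential entropy measures the uncertainty or information content of the distribution.

For a Normal distribution with μ=71, σ=2.7:
h(X) = 2.4122 nats

(In bits, this would be 3.4801 bits.)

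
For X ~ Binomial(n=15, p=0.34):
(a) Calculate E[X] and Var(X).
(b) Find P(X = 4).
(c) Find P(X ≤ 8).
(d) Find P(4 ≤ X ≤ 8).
(a) E[X] = 5.1000, Var(X) = 3.3660
(b) P(X = 4) = 0.188813
(c) P(X ≤ 8) = 0.964949
(d) P(4 ≤ X ≤ 8) = 0.770906

We have X ~ Binomial(n=15, p=0.34).

(a) Moments:
E[X] = 5.1000
Var(X) = 3.3660
σ = √Var(X) = 1.8347

(b) Point probability using PMF:
P(X = 4) = 0.188813

(c) Cumulative probability using CDF:
P(X ≤ 8) = F(8) = 0.964949

(d) Range probability:
P(4 ≤ X ≤ 8) = P(X ≤ 8) - P(X ≤ 3)
                   = F(8) - F(3)
                   = 0.964949 - 0.194043
                   = 0.770906

This means approximately 77.1% of outcomes fall in the interval [4, 8].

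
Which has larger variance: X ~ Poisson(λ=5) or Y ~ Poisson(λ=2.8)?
X has larger variance (5.0000 > 2.8000)

Compute the variance for each distribution:

X ~ Poisson(λ=5):
Var(X) = 5.0000

Y ~ Poisson(λ=2.8):
Var(Y) = 2.8000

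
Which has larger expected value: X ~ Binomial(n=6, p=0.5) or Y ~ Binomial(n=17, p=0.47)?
Y has larger mean (7.9900 > 3.0000)

Compute the expected value for each distribution:

X ~ Binomial(n=6, p=0.5):
E[X] = 3.0000

Y ~ Binomial(n=17, p=0.47):
E[Y] = 7.9900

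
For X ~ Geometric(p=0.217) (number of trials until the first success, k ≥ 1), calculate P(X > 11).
0.067823

We have X ~ Geometric(p=0.217) (number of trials until the first success, k ≥ 1).

P(X > 11) = 1 - P(X ≤ 11)
                = 1 - F(11)
                = 1 - 0.932177
                = 0.067823

So there's approximately a 6.8% chance that X exceeds 11.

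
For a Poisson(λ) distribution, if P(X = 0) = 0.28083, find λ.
λ = 1.2700

For a Poisson(λ) distribution, the PMF at 0 is:
P(X = 0) = λ^0 e^(-λ) / 0! = e^(-λ)

Given P(X = 0) = 0.28083:
e^(-λ) = 0.28083
-λ = ln(0.28083)
λ = -ln(0.28083) = 1.2700

Verification: e^(-1.2700) = 0.28083 ✓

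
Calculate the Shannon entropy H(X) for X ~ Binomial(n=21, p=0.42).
2.2344 nats

We have X ~ Binomial(n=21, p=0.42).

The Shannon entropy measures the uncertainty or information content of the distribution.

For a Binomial distribution with n=21, p=0.42:
H(X) = 2.2344 nats

(In bits, this would be 3.2236 bits.)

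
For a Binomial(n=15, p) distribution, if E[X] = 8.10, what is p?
p = 0.54

For a Binomial(n, p) distribution:
E[X] = n × p

Given n = 15 and E[X] = 8.10:
8.10 = 15 × p
p = 8.10 / 15 = 0.54

Verification: Binomial(15, 0.54) has E[X] = 8.10 ✓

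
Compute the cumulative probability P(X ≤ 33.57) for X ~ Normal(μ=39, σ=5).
0.138739

We have X ~ Normal(μ=39, σ=5).

The CDF gives us P(X ≤ k).

Using the CDF:
P(X ≤ 33.57) = 0.138739

This means there's approximately a 13.9% chance that X is at most 33.57.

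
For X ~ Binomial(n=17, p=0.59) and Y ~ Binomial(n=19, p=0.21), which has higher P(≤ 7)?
Y has higher probability (P(Y ≤ 7) = 0.9693 > P(X ≤ 7) = 0.1070)

Compute P(≤ 7) for each distribution:

X ~ Binomial(n=17, p=0.59):
P(X ≤ 7) = 0.1070

Y ~ Binomial(n=19, p=0.21):
P(Y ≤ 7) = 0.9693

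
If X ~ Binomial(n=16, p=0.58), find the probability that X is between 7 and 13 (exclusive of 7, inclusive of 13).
0.804433

We have X ~ Binomial(n=16, p=0.58).

To find P(7 < X ≤ 13), we use:
P(7 < X ≤ 13) = P(X ≤ 13) - P(X ≤ 7)
                 = F(13) - F(7)
                 = 0.987616 - 0.183183
                 = 0.804433

So there's approximately a 80.4% chance that X falls in this range.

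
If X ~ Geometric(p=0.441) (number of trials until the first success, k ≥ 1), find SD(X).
1.6954

We have X ~ Geometric(p=0.441) (number of trials until the first success, k ≥ 1).

For a Geometric distribution with p=0.441 (number of trials until the first success, k ≥ 1):
σ = √Var(X) = 1.6954

The standard deviation is the square root of the variance.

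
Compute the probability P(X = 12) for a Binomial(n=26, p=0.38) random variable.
0.108583

We have X ~ Binomial(n=26, p=0.38).

For a Binomial distribution, the PMF gives us the probability of each outcome.

Using the PMF formula:
P(X = 12) = 0.108583

Rounded to 4 decimal places: 0.1086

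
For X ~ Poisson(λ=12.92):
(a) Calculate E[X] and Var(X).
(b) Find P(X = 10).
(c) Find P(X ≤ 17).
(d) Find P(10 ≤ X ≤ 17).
(a) E[X] = 12.9200, Var(X) = 12.9200
(b) P(X = 10) = 0.087454
(c) P(X ≤ 17) = 0.894809
(d) P(10 ≤ X ≤ 17) = 0.723647

We have X ~ Poisson(λ=12.92).

(a) Moments:
E[X] = 12.9200
Var(X) = 12.9200
σ = √Var(X) = 3.5944

(b) Point probability using PMF:
P(X = 10) = 0.087454

(c) Cumulative probability using CDF:
P(X ≤ 17) = F(17) = 0.894809

(d) Range probability:
P(10 ≤ X ≤ 17) = P(X ≤ 17) - P(X ≤ 9)
                   = F(17) - F(9)
                   = 0.894809 - 0.171161
                   = 0.723647

This means approximately 72.4% of outcomes fall in the interval [10, 17].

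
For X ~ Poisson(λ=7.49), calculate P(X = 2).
0.015670

We have X ~ Poisson(λ=7.49).

For a Poisson distribution, the PMF gives us the probability of each outcome.

Using the PMF formula:
P(X = 2) = 0.015670

Rounded to 4 decimal places: 0.0157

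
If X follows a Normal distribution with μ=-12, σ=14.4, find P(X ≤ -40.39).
0.024332

We have X ~ Normal(μ=-12, σ=14.4).

The CDF gives us P(X ≤ k).

Using the CDF:
P(X ≤ -40.39) = 0.024332

This means there's approximately a 2.4% chance that X is at most -40.39.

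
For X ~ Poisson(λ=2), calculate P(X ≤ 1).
0.406006

We have X ~ Poisson(λ=2).

The CDF gives us P(X ≤ k).

Using the CDF:
P(X ≤ 1) = 0.406006

This means there's approximately a 40.6% chance that X is at most 1.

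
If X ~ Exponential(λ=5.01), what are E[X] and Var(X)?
E[X] = 0.1996, Var(X) = 0.0398

We have X ~ Exponential(λ=5.01).

For an Exponential distribution with λ=5.01:

Expected value:
E[X] = 0.1996

Variance:
Var(X) = 0.0398

Standard deviation:
σ = √Var(X) = 0.1996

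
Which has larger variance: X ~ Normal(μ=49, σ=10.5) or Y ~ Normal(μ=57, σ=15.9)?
Y has larger variance (252.8100 > 110.2500)

Compute the variance for each distribution:

X ~ Normal(μ=49, σ=10.5):
Var(X) = 110.2500

Y ~ Normal(μ=57, σ=15.9):
Var(Y) = 252.8100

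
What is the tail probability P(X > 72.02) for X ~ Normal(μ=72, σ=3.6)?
0.497784

We have X ~ Normal(μ=72, σ=3.6).

P(X > 72.02) = 1 - P(X ≤ 72.02)
                = 1 - F(72.02)
                = 1 - 0.502216
                = 0.497784

So there's approximately a 49.8% chance that X exceeds 72.02.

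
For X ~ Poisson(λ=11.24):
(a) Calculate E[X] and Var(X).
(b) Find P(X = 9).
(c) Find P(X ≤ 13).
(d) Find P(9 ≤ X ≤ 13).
(a) E[X] = 11.2400, Var(X) = 11.2400
(b) P(X = 9) = 0.103673
(c) P(X ≤ 13) = 0.758600
(d) P(9 ≤ X ≤ 13) = 0.547230

We have X ~ Poisson(λ=11.24).

(a) Moments:
E[X] = 11.2400
Var(X) = 11.2400
σ = √Var(X) = 3.3526

(b) Point probability using PMF:
P(X = 9) = 0.103673

(c) Cumulative probability using CDF:
P(X ≤ 13) = F(13) = 0.758600

(d) Range probability:
P(9 ≤ X ≤ 13) = P(X ≤ 13) - P(X ≤ 8)
                   = F(13) - F(8)
                   = 0.758600 - 0.211370
                   = 0.547230

This means approximately 54.7% of outcomes fall in the interval [9, 13].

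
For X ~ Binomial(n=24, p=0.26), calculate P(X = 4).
0.117733

We have X ~ Binomial(n=24, p=0.26).

For a Binomial distribution, the PMF gives us the probability of each outcome.

Using the PMF formula:
P(X = 4) = 0.117733

Rounded to 4 decimal places: 0.1177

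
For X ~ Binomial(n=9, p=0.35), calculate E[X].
3.1500

We have X ~ Binomial(n=9, p=0.35).

For a Binomial distribution with n=9, p=0.35:
E[X] = 3.1500

This is the expected (average) value of X.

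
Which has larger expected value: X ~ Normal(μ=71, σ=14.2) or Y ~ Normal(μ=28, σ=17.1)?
X has larger mean (71.0000 > 28.0000)

Compute the expected value for each distribution:

X ~ Normal(μ=71, σ=14.2):
E[X] = 71.0000

Y ~ Normal(μ=28, σ=17.1):
E[Y] = 28.0000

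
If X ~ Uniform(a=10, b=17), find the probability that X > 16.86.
0.020000

We have X ~ Uniform(a=10, b=17).

P(X > 16.86) = 1 - P(X ≤ 16.86)
                = 1 - F(16.86)
                = 1 - 0.980000
                = 0.020000

So there's approximately a 2.0% chance that X exceeds 16.86.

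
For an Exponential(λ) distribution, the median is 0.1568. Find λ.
λ = 4.4206

For X ~ Exponential(λ), the CDF is F(x) = 1 - e^(-λx).
The median m satisfies F(m) = 0.5:
1 - e^(-λm) = 0.5
e^(-λm) = 0.5
λm = ln(2)
m = ln(2) / λ

Given m = 0.1568:
λ = ln(2) / 0.1568 = 0.693147 / 0.1568 = 4.4206

Verification: ln(2) / 4.4206 = 0.1568 ✓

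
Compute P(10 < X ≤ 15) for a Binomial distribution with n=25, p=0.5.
0.673060

We have X ~ Binomial(n=25, p=0.5).

To find P(10 < X ≤ 15), we use:
P(10 < X ≤ 15) = P(X ≤ 15) - P(X ≤ 10)
                 = F(15) - F(10)
                 = 0.885239 - 0.212178
                 = 0.673060

So there's approximately a 67.3% chance that X falls in this range.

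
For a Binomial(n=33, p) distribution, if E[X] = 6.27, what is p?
p = 0.19

For a Binomial(n, p) distribution:
E[X] = n × p

Given n = 33 and E[X] = 6.27:
6.27 = 33 × p
p = 6.27 / 33 = 0.19

Verification: Binomial(33, 0.19) has E[X] = 6.27 ✓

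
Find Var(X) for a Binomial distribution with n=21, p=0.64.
4.8384

We have X ~ Binomial(n=21, p=0.64).

For a Binomial distribution with n=21, p=0.64:
Var(X) = 4.8384

The variance measures the spread of the distribution around the mean.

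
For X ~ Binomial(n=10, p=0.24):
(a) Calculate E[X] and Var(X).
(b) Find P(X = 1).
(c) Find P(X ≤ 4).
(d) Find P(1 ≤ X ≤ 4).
(a) E[X] = 2.4000, Var(X) = 1.8240
(b) P(X = 1) = 0.203018
(c) P(X ≤ 4) = 0.933011
(d) P(1 ≤ X ≤ 4) = 0.868722

We have X ~ Binomial(n=10, p=0.24).

(a) Moments:
E[X] = 2.4000
Var(X) = 1.8240
σ = √Var(X) = 1.3506

(b) Point probability using PMF:
P(X = 1) = 0.203018

(c) Cumulative probability using CDF:
P(X ≤ 4) = F(4) = 0.933011

(d) Range probability:
P(1 ≤ X ≤ 4) = P(X ≤ 4) - P(X ≤ 0)
                   = F(4) - F(0)
                   = 0.933011 - 0.064289
                   = 0.868722

This means approximately 86.9% of outcomes fall in the interval [1, 4].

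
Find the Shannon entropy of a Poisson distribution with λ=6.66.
2.3532 nats

We have X ~ Poisson(λ=6.66).

The Shannon entropy measures the uncertainty or information content of the distribution.

For a Poisson distribution with λ=6.66:
H(X) = 2.3532 nats

(In bits, this would be 3.3950 bits.)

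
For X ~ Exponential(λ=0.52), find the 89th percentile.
4.2448

We have X ~ Exponential(λ=0.52).

We want to find x such that P(X ≤ x) = 0.89.

This is the 89th percentile, which means 89% of values fall below this point.

Using the inverse CDF (quantile function):
x = F⁻¹(0.89) = 4.2448

Verification: P(X ≤ 4.2448) = 0.89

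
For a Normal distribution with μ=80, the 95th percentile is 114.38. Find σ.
σ = 20.9016

For X ~ Normal(μ, σ), the p-th percentile satisfies x = μ + z_p × σ,
where z_p = Φ⁻¹(p) is the standard normal quantile.

Step 1: z_{0.95} = Φ⁻¹(0.95) = 1.6449

Step 2: Solve for σ:
114.38 = 80 + 1.6449 × σ
σ = (114.38 - 80) / 1.6449
σ = 34.38 / 1.6449
σ = 20.9016

Verification: μ + z × σ = 80 + 1.6449 × 20.9016 = 114.38 ✓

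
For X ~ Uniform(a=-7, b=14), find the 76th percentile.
8.9600

We have X ~ Uniform(a=-7, b=14).

We want to find x such that P(X ≤ x) = 0.76.

This is the 76th percentile, which means 76% of values fall below this point.

Using the inverse CDF (quantile function):
x = F⁻¹(0.76) = 8.9600

Verification: P(X ≤ 8.9600) = 0.76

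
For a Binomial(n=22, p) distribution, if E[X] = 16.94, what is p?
p = 0.77

For a Binomial(n, p) distribution:
E[X] = n × p

Given n = 22 and E[X] = 16.94:
16.94 = 22 × p
p = 16.94 / 22 = 0.77

Verification: Binomial(22, 0.77) has E[X] = 16.94 ✓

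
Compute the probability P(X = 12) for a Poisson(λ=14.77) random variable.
0.086636

We have X ~ Poisson(λ=14.77).

For a Poisson distribution, the PMF gives us the probability of each outcome.

Using the PMF formula:
P(X = 12) = 0.086636

Rounded to 4 decimal places: 0.0866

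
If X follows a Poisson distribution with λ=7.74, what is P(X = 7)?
0.143654

We have X ~ Poisson(λ=7.74).

For a Poisson distribution, the PMF gives us the probability of each outcome.

Using the PMF formula:
P(X = 7) = 0.143654

Rounded to 4 decimal places: 0.1437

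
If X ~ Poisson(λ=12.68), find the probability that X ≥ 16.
0.208808

We have X ~ Poisson(λ=12.68).

For discrete distributions, P(X ≥ 16) = 1 - P(X ≤ 15).

P(X ≤ 15) = 0.791192
P(X ≥ 16) = 1 - 0.791192 = 0.208808

So there's approximately a 20.9% chance that X is at least 16.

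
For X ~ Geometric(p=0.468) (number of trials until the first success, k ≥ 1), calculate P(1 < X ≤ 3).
0.381431

We have X ~ Geometric(p=0.468) (number of trials until the first success, k ≥ 1).

To find P(1 < X ≤ 3), we use:
P(1 < X ≤ 3) = P(X ≤ 3) - P(X ≤ 1)
                 = F(3) - F(1)
                 = 0.849431 - 0.468000
                 = 0.381431

So there's approximately a 38.1% chance that X falls in this range.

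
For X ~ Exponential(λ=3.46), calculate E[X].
0.2890

We have X ~ Exponential(λ=3.46).

For an Exponential distribution with λ=3.46:
E[X] = 0.2890

This is the expected (average) value of X.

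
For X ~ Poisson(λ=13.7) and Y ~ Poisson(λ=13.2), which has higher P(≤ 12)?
Y has higher probability (P(Y ≤ 12) = 0.4413 > P(X ≤ 12) = 0.3886)

Compute P(≤ 12) for each distribution:

X ~ Poisson(λ=13.7):
P(X ≤ 12) = 0.3886

Y ~ Poisson(λ=13.2):
P(Y ≤ 12) = 0.4413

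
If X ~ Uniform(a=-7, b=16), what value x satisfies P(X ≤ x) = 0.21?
-2.1700

We have X ~ Uniform(a=-7, b=16).

We want to find x such that P(X ≤ x) = 0.21.

This is the 21st percentile, which means 21% of values fall below this point.

Using the inverse CDF (quantile function):
x = F⁻¹(0.21) = -2.1700

Verification: P(X ≤ -2.1700) = 0.21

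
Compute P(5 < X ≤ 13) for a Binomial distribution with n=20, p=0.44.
0.916829

We have X ~ Binomial(n=20, p=0.44).

To find P(5 < X ≤ 13), we use:
P(5 < X ≤ 13) = P(X ≤ 13) - P(X ≤ 5)
                 = F(13) - F(5)
                 = 0.982846 - 0.066016
                 = 0.916829

So there's approximately a 91.7% chance that X falls in this range.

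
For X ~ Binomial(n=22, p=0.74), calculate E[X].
16.2800

We have X ~ Binomial(n=22, p=0.74).

For a Binomial distribution with n=22, p=0.74:
E[X] = 16.2800

This is the expected (average) value of X.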